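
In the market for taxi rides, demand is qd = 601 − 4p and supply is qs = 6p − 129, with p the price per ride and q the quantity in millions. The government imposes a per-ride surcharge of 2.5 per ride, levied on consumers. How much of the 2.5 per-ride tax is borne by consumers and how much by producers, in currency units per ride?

Consumers bear 1.5 per ride; producers bear 1 per ride.

Before the tax: set 601 − 4p = 6p − 129 → p* = 73, q* = 309.
With the tax collected from consumers, demand (in seller-price terms) shifts: qd = 601 − 4(p + 2.5).
Solving gives q = 303 with consumers paying 74.5 and producers receiving 72 (the 2.5 wedge).
Burden on consumers: 1.5; on producers: 1. (They sum to 2.5.)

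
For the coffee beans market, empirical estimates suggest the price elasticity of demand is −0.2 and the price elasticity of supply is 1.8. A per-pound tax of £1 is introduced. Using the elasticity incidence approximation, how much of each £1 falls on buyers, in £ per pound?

Buyers bear ≈ £0.9 per pound.

Incidence ratio: buyers' share ≈ εs / (εs + |εd|) = 1.8 / (1.8 + 0.2) = 0.9.
So buyers bear ≈ 0.9 × £1 = £0.9; suppliers bear £0.1.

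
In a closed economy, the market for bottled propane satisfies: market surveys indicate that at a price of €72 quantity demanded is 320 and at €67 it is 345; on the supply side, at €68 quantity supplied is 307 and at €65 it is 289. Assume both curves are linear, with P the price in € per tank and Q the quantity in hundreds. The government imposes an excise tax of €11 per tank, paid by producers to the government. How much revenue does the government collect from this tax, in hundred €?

Demand slope: (345 − 320)/(67 − 72) = -5, so Qd = 680 − 5P.
Supply slope: (289 − 307)/(65 − 68) = 6, so Qs = 6P − 101.
Before the tax: set 680 − 5P = 6P − 101 → P* = €71, Q* = 325.
With the tax collected from producers, supply shifts: Qs = 6(P − 11) − 101.
New equilibrium: consumers pay €77, producers receive €66, Q = 295. (Wedge: Pb − Ps = 11.)
Revenue = t · Q = 11 · 295 = €3245.

Tax revenue = €3245 hundred.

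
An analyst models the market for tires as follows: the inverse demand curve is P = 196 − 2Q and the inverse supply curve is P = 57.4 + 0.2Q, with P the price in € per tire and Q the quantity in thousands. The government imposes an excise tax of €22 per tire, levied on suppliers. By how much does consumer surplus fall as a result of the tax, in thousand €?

Rewrite in direct form: Qd = 98 − 0.5P and Qs = 5P − 287.
Without the tax, 98 − 0.5P = 5P − 287 gives 5.5P = 385, so P* = €70 and Q* = 63.
With the tax collected from suppliers, supply shifts: Qs = 5(P − 22) − 287.
Solving gives Q = 53 with buyers paying €90 and suppliers receiving €68 (the €22 wedge).
ΔCS is the trapezoid between Q = 53 and Q = 63 of height €20: ½ · (63 + 53) · 20 = €1160.

Consumer surplus falls by €1160 thousand.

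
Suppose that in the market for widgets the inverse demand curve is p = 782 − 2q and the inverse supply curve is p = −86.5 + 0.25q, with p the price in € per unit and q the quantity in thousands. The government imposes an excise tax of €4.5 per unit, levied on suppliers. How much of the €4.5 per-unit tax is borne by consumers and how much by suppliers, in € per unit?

Rewrite in direct form: qd = 391 − 0.5p and qs = 4p + 346.
Without the tax, 391 − 0.5p = 4p + 346 gives 4.5p = 45, so p* = €10 and q* = 386.
With the tax collected from suppliers, supply shifts: qs = 4(p − 4.5) + 346.
Solving gives q = 384 with consumers paying €14 and suppliers receiving €9.5 (the €4.5 wedge).
Burden on consumers: €4; on suppliers: €0.5. (They sum to €4.5.)

Consumers bear €4 per unit; suppliers bear €0.5 per unit.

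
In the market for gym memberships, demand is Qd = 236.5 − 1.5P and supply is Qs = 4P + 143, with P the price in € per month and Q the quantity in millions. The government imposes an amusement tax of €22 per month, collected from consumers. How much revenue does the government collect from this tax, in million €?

Without the tax, 236.5 − 1.5P = 4P + 143 gives 5.5P = 93.5, so P* = €17 and Q* = 211.
With the tax collected from consumers, demand (in seller-price terms) shifts: Qd = 236.5 − 1.5(P + 22).
New equilibrium: consumers pay €33, sellers receive €11, Q = 187. (Wedge: Pb − Ps = 22.)
Revenue = t · Q = 22 · 187 = €4114.

Tax revenue = €4114 million.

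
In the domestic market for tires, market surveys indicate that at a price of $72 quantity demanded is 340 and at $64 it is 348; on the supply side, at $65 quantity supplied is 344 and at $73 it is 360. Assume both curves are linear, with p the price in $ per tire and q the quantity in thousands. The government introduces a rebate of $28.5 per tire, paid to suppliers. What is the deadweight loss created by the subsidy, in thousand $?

Deadweight loss = $270.75 thousand.

Demand slope: (348 − 340)/(64 − 72) = -1, so qd = 412 − p.
Supply slope: (360 − 344)/(73 − 65) = 2, so qs = 2p + 214.
Without the subsidy, 412 − p = 2p + 214 gives 3p = 198, so p* = $66 and q* = 346.
With a per-unit subsidy paid to suppliers, each receives p + 28.5 per unit sold, so supply becomes qs = 2(p + 28.5) + 214.
Solving gives q = 365 with buyers paying $47 and suppliers receiving $75.5 (the $28.5 wedge).
Quantity rises by |ΔQ| = |346 − 365| = 19.
DWL = ½ · t · |ΔQ| = ½ · 28.5 · 19 = $270.75.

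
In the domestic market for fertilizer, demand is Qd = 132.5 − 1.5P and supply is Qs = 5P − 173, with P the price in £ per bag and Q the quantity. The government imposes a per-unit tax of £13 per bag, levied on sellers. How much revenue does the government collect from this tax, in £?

Tax revenue = £611.

Before the tax: set 132.5 − 1.5P = 5P − 173 → P* = £47, Q* = 62.
With the tax collected from sellers, supply shifts: Qs = 5(P − 13) − 173.
Solving gives Q = 47 with buyers paying £57 and sellers receiving £44 (the £13 wedge).
Revenue = t · Q = 13 · 47 = £611.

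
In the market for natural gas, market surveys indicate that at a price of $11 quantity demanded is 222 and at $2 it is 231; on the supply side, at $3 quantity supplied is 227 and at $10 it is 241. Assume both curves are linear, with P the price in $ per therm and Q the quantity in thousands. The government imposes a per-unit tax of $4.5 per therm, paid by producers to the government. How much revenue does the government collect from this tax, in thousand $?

Tax revenue = $1017 thousand.

Demand slope: (231 − 222)/(2 − 11) = -1, so Qd = 233 − P.
Supply slope: (241 − 227)/(10 − 3) = 2, so Qs = 2P + 221.
Before the tax: set 233 − P = 2P + 221 → P* = $4, Q* = 229.
With the tax collected from producers, supply shifts: Qs = 2(P − 4.5) + 221.
Solving gives Q = 226 with buyers paying $7 and producers receiving $2.5 (the $4.5 wedge).
Revenue = t · Q = 4.5 · 226 = $1017.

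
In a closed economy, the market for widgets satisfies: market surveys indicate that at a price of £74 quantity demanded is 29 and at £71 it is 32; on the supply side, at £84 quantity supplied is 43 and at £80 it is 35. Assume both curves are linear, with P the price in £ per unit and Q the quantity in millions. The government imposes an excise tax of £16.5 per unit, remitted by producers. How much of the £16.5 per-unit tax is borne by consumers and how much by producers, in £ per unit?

Consumers bear £11 per unit; producers bear £5.5 per unit.

Demand slope: (32 − 29)/(71 − 74) = -1, so Qd = 103 − P.
Supply slope: (35 − 43)/(80 − 84) = 2, so Qs = 2P − 125.
Without the tax, 103 − P = 2P − 125 gives 3P = 228, so P* = £76 and Q* = 27.
With the tax collected from producers, supply shifts: Qs = 2(P − 16.5) − 125.
Solving gives Q = 16 with consumers paying £87 and producers receiving £70.5 (the £16.5 wedge).
Burden on consumers: £11; on producers: £5.5. (They sum to £16.5.)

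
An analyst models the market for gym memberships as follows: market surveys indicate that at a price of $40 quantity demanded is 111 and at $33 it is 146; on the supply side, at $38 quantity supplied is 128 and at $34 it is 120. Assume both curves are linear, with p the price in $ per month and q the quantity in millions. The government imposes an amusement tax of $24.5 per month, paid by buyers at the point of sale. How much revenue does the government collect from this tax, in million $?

Demand slope: (146 − 111)/(33 − 40) = -5, so qd = 311 − 5p.
Supply slope: (120 − 128)/(34 − 38) = 2, so qs = 2p + 52.
Before the tax: set 311 − 5p = 2p + 52 → p* = $37, q* = 126.
With the tax collected from buyers, demand (in seller-price terms) shifts: qd = 311 − 5(p + 24.5).
Solving gives q = 91 with buyers paying $44 and sellers receiving $19.5 (the $24.5 wedge).
Revenue = t · Q = 24.5 · 91 = $2229.5.

Tax revenue = $2229.5 million.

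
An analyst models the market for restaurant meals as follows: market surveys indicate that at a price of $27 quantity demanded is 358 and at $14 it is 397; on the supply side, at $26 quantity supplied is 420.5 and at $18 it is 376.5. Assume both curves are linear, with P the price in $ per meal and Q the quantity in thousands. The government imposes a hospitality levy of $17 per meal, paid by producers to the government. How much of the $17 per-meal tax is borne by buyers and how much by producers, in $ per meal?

Buyers bear $11 per meal; producers bear $6 per meal.

Demand slope: (397 − 358)/(14 − 27) = -3, so Qd = 439 − 3P.
Supply slope: (376.5 − 420.5)/(18 − 26) = 5.5, so Qs = 5.5P + 277.5.
Before the tax: set 439 − 3P = 5.5P + 277.5 → P* = $19, Q* = 382.
With the tax collected from producers, supply shifts: Qs = 5.5(P − 17) + 277.5.
New equilibrium: buyers pay $30, producers receive $13, Q = 349. (Wedge: Pb − Ps = 17.)
Burden on buyers: $11; on producers: $6. (They sum to $17.)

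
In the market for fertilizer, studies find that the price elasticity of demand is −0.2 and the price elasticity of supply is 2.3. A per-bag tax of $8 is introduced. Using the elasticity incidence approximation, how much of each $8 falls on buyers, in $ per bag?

Incidence ratio: buyers' share ≈ εs / (εs + |εd|) = 2.3 / (2.3 + 0.2) = 0.92.
So buyers bear ≈ 0.92 × $8 = $7.36; producers bear $0.64.

Buyers bear ≈ $7.36 per bag.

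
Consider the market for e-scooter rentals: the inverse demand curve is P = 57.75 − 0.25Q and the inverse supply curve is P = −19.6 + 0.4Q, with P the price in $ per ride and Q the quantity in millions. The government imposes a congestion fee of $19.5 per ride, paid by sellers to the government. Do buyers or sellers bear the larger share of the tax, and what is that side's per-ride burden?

Rewrite in direct form: Qd = 231 − 4P and Qs = 2.5P + 49.
Before the tax: set 231 − 4P = 2.5P + 49 → P* = $28, Q* = 119.
With the tax collected from sellers, supply shifts: Qs = 2.5(P − 19.5) + 49.
Solving gives Q = 89 with buyers paying $35.5 and sellers receiving $16 (the $19.5 wedge).
Per-ride burden: buyers $7.5, sellers $12.
Sellers take the larger share because supply is less price-elastic here (demand slope 4 vs supply slope 2.5).
The less price-elastic side of the market bears the larger share of a per-unit tax.

Sellers bear the larger share: $12 per ride.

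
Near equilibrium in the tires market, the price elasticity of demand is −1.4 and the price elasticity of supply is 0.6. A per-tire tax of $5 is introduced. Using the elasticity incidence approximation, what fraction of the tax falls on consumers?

Incidence ratio: consumers' share ≈ εs / (εs + |εd|) = 0.6 / (0.6 + 1.4) = 0.3.
Supply is the less elastic side, so consumers bear the smaller share.

Consumers' share ≈ 0.3.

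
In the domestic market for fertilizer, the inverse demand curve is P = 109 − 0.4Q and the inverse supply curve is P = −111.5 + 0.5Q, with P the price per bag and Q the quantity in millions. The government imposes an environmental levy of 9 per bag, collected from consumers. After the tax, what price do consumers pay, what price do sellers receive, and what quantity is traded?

Consumers pay 15; sellers receive 6; quantity = 235.

Inverting to Q(P) form: Qd = 272.5 − 2.5P; Qs = 2P + 223.
Before the tax: set 272.5 − 2.5P = 2P + 223 → P* = 11, Q* = 245.
With the tax collected from consumers, demand (in seller-price terms) shifts: Qd = 272.5 − 2.5(P + 9).
New equilibrium: consumers pay 15, sellers receive 6, Q = 235. (Wedge: Pb − Ps = 9.)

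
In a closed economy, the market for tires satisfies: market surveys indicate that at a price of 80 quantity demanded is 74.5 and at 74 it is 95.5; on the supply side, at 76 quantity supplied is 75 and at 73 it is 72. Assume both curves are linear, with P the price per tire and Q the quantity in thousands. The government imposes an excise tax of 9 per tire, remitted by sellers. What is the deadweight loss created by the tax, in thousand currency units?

Deadweight loss = 31.5 thousand.

Demand slope: (95.5 − 74.5)/(74 − 80) = -3.5, so Qd = 354.5 − 3.5P.
Supply slope: (72 − 75)/(73 − 76) = 1, so Qs = P − 1.
Before the tax: set 354.5 − 3.5P = P − 1 → P* = 79, Q* = 78.
With the tax collected from sellers, supply shifts: Qs = (P − 9) − 1.
Solving gives Q = 71 with buyers paying 81 and sellers receiving 72 (the 9 wedge).
Quantity falls by |ΔQ| = |78 − 71| = 7.
DWL = ½ · t · |ΔQ| = ½ · 9 · 7 = 31.5.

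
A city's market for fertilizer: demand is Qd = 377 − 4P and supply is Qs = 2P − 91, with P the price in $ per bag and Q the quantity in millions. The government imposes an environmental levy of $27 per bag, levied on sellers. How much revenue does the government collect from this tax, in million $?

Before the tax: set 377 − 4P = 2P − 91 → P* = $78, Q* = 65.
With the tax collected from sellers, supply shifts: Qs = 2(P − 27) − 91.
Solving gives Q = 29 with consumers paying $87 and sellers receiving $60 (the $27 wedge).
Revenue = t · Q = 27 · 29 = $783.

Tax revenue = $783 million.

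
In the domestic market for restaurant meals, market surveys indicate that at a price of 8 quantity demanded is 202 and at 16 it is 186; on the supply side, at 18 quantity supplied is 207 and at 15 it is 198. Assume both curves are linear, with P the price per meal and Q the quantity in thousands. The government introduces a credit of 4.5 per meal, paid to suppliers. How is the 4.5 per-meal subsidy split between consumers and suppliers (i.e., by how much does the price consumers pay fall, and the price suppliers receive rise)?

Demand slope: (186 − 202)/(16 − 8) = -2, so Qd = 218 − 2P.
Supply slope: (198 − 207)/(15 − 18) = 3, so Qs = 3P + 153.
Before the subsidy: set 218 − 2P = 3P + 153 → P* = 13, Q* = 192.
With a per-unit subsidy paid to suppliers, each receives P + 4.5 per unit sold, so supply becomes Qs = 3(P + 4.5) + 153.
New equilibrium: consumers pay 10.3, suppliers receive 14.8, Q = 197.4. (Wedge: Pb − Ps = −4.5.)
Gain to consumers: 2.7; to suppliers: 1.8. (They sum to 4.5.)

Consumers gain 2.7 per meal; suppliers gain 1.8 per meal.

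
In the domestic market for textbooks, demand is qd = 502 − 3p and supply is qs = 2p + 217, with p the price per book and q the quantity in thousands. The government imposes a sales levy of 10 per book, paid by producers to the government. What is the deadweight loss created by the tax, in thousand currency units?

Deadweight loss = 60 thousand.

Without the tax, 502 − 3p = 2p + 217 gives 5p = 285, so p* = 57 and q* = 331.
With the tax collected from producers, supply shifts: qs = 2(p − 10) + 217.
Solving gives q = 319 with buyers paying 61 and producers receiving 51 (the 10 wedge).
Quantity falls by |ΔQ| = |331 − 319| = 12.
DWL = ½ · t · |ΔQ| = ½ · 10 · 12 = 60.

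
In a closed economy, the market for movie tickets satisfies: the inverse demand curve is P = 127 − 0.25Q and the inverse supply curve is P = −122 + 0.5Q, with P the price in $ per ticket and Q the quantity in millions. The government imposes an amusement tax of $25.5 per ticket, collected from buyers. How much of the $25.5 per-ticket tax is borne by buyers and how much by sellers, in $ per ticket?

Buyers bear $8.5 per ticket; sellers bear $17 per ticket.

Rewrite in direct form: Qd = 508 − 4P and Qs = 2P + 244.
Without the tax, 508 − 4P = 2P + 244 gives 6P = 264, so P* = $44 and Q* = 332.
With the tax collected from buyers, demand (in seller-price terms) shifts: Qd = 508 − 4(P + 25.5).
New equilibrium: buyers pay $52.5, sellers receive $27, Q = 298. (Wedge: Pb − Ps = 25.5.)
Burden on buyers: $8.5; on sellers: $17. (They sum to $25.5.)
The less price-elastic side of the market bears the larger share of a per-unit tax.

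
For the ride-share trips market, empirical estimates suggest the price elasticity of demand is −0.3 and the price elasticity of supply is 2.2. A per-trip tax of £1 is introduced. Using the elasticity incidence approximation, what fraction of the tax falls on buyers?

Buyers' share ≈ 0.88.

Incidence ratio: buyers' share ≈ εs / (εs + |εd|) = 2.2 / (2.2 + 0.3) = 0.88.
Supply is the more elastic side, so buyers bear the larger share.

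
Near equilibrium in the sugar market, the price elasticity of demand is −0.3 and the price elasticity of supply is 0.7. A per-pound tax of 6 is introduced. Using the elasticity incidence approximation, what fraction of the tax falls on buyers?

Buyers' share ≈ 0.7.

Incidence ratio: buyers' share ≈ εs / (εs + |εd|) = 0.7 / (0.7 + 0.3) = 0.7.
Supply is the more elastic side, so buyers bear the larger share.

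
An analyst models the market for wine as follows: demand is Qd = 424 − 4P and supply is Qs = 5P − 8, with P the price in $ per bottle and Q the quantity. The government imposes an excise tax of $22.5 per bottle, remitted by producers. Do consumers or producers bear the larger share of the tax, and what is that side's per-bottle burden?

Consumers bear the larger share: $12.5 per bottle.

Without the tax, 424 − 4P = 5P − 8 gives 9P = 432, so P* = $48 and Q* = 232.
With the tax collected from producers, supply shifts: Qs = 5(P − 22.5) − 8.
New equilibrium: consumers pay $60.5, producers receive $38, Q = 182. (Wedge: Pb − Ps = 22.5.)
Per-bottle burden: consumers $12.5, producers $10.
Consumers take the larger share because demand is less price-elastic here (demand slope 4 vs supply slope 5).
The less price-elastic side of the market bears the larger share of a per-unit tax.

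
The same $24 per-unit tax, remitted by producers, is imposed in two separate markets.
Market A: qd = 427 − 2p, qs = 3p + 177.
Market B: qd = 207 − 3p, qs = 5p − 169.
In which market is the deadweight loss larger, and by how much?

Market A: pre-tax p* = $50, q* = 327; post-tax q = 298.2; deadweight loss = $345.6.
Market B: pre-tax p* = $47, q* = 66; post-tax q = 21; deadweight loss = $540.
Difference: $345.6 vs $540 → market B is larger by $194.4.

Market B, by $194.4.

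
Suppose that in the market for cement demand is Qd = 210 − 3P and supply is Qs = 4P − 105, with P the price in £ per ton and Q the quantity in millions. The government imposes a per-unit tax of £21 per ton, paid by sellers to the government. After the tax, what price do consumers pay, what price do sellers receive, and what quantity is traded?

Consumers pay £57; sellers receive £36; quantity = 39.

Before the tax: set 210 − 3P = 4P − 105 → P* = £45, Q* = 75.
With the tax collected from sellers, supply shifts: Qs = 4(P − 21) − 105.
New equilibrium: consumers pay £57, sellers receive £36, Q = 39. (Wedge: Pb − Ps = 21.)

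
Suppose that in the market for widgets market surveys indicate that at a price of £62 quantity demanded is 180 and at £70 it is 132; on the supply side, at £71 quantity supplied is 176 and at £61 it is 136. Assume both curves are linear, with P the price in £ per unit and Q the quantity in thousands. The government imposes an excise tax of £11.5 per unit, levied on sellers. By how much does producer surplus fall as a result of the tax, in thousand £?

Demand slope: (132 − 180)/(70 − 62) = -6, so Qd = 552 − 6P.
Supply slope: (136 − 176)/(61 − 71) = 4, so Qs = 4P − 108.
Before the tax: set 552 − 6P = 4P − 108 → P* = £66, Q* = 156.
With the tax collected from sellers, supply shifts: Qs = 4(P − 11.5) − 108.
New equilibrium: buyers pay £70.6, sellers receive £59.1, Q = 128.4. (Wedge: Pb − Ps = 11.5.)
ΔPS is the trapezoid between Q = 128.4 and Q = 156 of height £6.9: ½ · (156 + 128.4) · 6.9 = £981.18.

Producer surplus falls by £981.18 thousand.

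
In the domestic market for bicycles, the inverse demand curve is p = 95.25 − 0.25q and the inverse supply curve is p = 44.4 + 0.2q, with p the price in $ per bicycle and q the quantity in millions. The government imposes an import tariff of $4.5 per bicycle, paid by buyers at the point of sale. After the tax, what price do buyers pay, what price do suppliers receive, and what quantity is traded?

Rewrite in direct form: qd = 381 − 4p and qs = 5p − 222.
Before the tax: set 381 − 4p = 5p − 222 → p* = $67, q* = 113.
With the tax collected from buyers, demand (in seller-price terms) shifts: qd = 381 − 4(p + 4.5).
Solving gives q = 103 with buyers paying $69.5 and suppliers receiving $65 (the $4.5 wedge).
The less price-elastic side of the market bears the larger share of a per-unit tax.

Buyers pay $69.5; suppliers receive $65; quantity = 103.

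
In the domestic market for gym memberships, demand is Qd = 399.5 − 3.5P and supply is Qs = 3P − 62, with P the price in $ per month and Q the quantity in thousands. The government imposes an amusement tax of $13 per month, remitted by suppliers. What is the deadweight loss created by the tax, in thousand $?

Deadweight loss = $136.5 thousand.

Without the tax, 399.5 − 3.5P = 3P − 62 gives 6.5P = 461.5, so P* = $71 and Q* = 151.
With the tax collected from suppliers, supply shifts: Qs = 3(P − 13) − 62.
Solving gives Q = 130 with buyers paying $77 and suppliers receiving $64 (the $13 wedge).
Quantity falls by |ΔQ| = |151 − 130| = 21.
DWL = ½ · t · |ΔQ| = ½ · 13 · 21 = $136.5.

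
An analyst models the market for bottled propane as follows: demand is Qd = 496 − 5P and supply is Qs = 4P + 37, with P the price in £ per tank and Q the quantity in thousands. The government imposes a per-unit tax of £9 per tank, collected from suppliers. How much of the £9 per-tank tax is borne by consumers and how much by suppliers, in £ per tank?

Consumers bear £4 per tank; suppliers bear £5 per tank.

Before the tax: set 496 − 5P = 4P + 37 → P* = £51, Q* = 241.
With the tax collected from suppliers, supply shifts: Qs = 4(P − 9) + 37.
New equilibrium: consumers pay £55, suppliers receive £46, Q = 221. (Wedge: Pb − Ps = 9.)
Burden on consumers: £4; on suppliers: £5. (They sum to £9.)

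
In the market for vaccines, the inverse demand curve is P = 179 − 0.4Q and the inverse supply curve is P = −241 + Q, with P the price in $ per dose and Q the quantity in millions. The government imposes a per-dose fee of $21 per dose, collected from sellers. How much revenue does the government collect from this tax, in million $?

Rewrite in direct form: Qd = 447.5 − 2.5P and Qs = P + 241.
Without the tax, 447.5 − 2.5P = P + 241 gives 3.5P = 206.5, so P* = $59 and Q* = 300.
With the tax collected from sellers, supply shifts: Qs = (P − 21) + 241.
New equilibrium: consumers pay $65, sellers receive $44, Q = 285. (Wedge: Pb − Ps = 21.)
Revenue = t · Q = 21 · 285 = $5985.

Tax revenue = $5985 million.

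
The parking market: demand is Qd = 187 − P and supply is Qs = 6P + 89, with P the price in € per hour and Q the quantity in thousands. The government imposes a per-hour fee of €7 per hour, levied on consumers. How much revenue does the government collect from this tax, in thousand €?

Before the tax: set 187 − P = 6P + 89 → P* = €14, Q* = 173.
With the tax collected from consumers, demand (in seller-price terms) shifts: Qd = 187 − (P + 7).
New equilibrium: consumers pay €20, producers receive €13, Q = 167. (Wedge: Pb − Ps = 7.)
Revenue = t · Q = 7 · 167 = €1169.

Tax revenue = €1169 thousand.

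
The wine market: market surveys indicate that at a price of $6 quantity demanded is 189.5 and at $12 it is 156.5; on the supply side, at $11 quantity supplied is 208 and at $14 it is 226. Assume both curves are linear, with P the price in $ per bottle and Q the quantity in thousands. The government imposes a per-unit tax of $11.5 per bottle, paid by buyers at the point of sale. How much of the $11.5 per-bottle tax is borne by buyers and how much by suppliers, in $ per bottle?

Demand slope: (156.5 − 189.5)/(12 − 6) = -5.5, so Qd = 222.5 − 5.5P.
Supply slope: (226 − 208)/(14 − 11) = 6, so Qs = 6P + 142.
Without the tax, 222.5 − 5.5P = 6P + 142 gives 11.5P = 80.5, so P* = $7 and Q* = 184.
With the tax collected from buyers, demand (in seller-price terms) shifts: Qd = 222.5 − 5.5(P + 11.5).
Solving gives Q = 151 with buyers paying $13 and suppliers receiving $1.5 (the $11.5 wedge).
Burden on buyers: $6; on suppliers: $5.5. (They sum to $11.5.)
The less price-elastic side of the market bears the larger share of a per-unit tax.

Buyers bear $6 per bottle; suppliers bear $5.5 per bottle.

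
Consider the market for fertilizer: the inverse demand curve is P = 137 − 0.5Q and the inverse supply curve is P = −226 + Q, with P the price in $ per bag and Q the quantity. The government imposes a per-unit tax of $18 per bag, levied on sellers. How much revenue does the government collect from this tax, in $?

Rewrite in direct form: Qd = 274 − 2P and Qs = P + 226.
Without the tax, 274 − 2P = P + 226 gives 3P = 48, so P* = $16 and Q* = 242.
With the tax collected from sellers, supply shifts: Qs = (P − 18) + 226.
Solving gives Q = 230 with buyers paying $22 and sellers receiving $4 (the $18 wedge).
Revenue = t · Q = 18 · 230 = $4140.

Tax revenue = $4140.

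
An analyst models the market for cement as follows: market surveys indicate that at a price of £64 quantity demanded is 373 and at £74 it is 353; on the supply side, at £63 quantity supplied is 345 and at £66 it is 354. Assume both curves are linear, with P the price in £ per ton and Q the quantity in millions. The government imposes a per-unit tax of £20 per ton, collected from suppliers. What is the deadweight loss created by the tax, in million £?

Deadweight loss = £240 million.

Demand slope: (353 − 373)/(74 − 64) = -2, so Qd = 501 − 2P.
Supply slope: (354 − 345)/(66 − 63) = 3, so Qs = 3P + 156.
Without the tax, 501 − 2P = 3P + 156 gives 5P = 345, so P* = £69 and Q* = 363.
With the tax collected from suppliers, supply shifts: Qs = 3(P − 20) + 156.
New equilibrium: consumers pay £81, suppliers receive £61, Q = 339. (Wedge: Pb − Ps = 20.)
Quantity falls by |ΔQ| = |363 − 339| = 24.
DWL = ½ · t · |ΔQ| = ½ · 20 · 24 = £240.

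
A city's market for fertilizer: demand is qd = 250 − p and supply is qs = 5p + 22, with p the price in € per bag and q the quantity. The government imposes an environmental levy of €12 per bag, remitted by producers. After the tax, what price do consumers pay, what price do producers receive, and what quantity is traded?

Without the tax, 250 − p = 5p + 22 gives 6p = 228, so p* = €38 and q* = 212.
With the tax collected from producers, supply shifts: qs = 5(p − 12) + 22.
New equilibrium: consumers pay €48, producers receive €36, q = 202. (Wedge: pb − ps = 12.)
The less price-elastic side of the market bears the larger share of a per-unit tax.

Consumers pay €48; producers receive €36; quantity = 202.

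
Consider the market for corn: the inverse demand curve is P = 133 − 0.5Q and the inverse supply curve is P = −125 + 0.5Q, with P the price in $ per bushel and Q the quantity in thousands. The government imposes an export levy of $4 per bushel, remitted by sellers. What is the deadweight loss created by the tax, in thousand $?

Rewrite in direct form: Qd = 266 − 2P and Qs = 2P + 250.
Without the tax, 266 − 2P = 2P + 250 gives 4P = 16, so P* = $4 and Q* = 258.
With the tax collected from sellers, supply shifts: Qs = 2(P − 4) + 250.
New equilibrium: buyers pay $6, sellers receive $2, Q = 254. (Wedge: Pb − Ps = 4.)
Quantity falls by |ΔQ| = |258 − 254| = 4.
DWL = ½ · t · |ΔQ| = ½ · 4 · 4 = $8.

Deadweight loss = $8 thousand.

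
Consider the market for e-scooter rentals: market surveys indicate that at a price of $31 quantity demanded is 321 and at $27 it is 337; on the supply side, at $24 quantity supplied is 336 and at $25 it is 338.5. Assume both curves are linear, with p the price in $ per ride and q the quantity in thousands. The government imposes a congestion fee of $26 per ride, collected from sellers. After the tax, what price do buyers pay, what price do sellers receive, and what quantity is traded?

Buyers pay $36; sellers receive $10; quantity = 301.

Demand slope: (337 − 321)/(27 − 31) = -4, so qd = 445 − 4p.
Supply slope: (338.5 − 336)/(25 − 24) = 2.5, so qs = 2.5p + 276.
Before the tax: set 445 − 4p = 2.5p + 276 → p* = $26, q* = 341.
With the tax collected from sellers, supply shifts: qs = 2.5(p − 26) + 276.
New equilibrium: buyers pay $36, sellers receive $10, q = 301. (Wedge: pb − ps = 26.)
The less price-elastic side of the market bears the larger share of a per-unit tax.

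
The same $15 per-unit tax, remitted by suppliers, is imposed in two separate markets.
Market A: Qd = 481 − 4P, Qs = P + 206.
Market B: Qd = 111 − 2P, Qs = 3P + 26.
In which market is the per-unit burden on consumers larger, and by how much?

Market B, by $6.

Market A: pre-tax P* = $55, Q* = 261; post-tax Q = 249; per-unit burden on consumers = $3.
Market B: pre-tax P* = $17, Q* = 77; post-tax Q = 59; per-unit burden on consumers = $9.
Difference: $3 vs $9 → market B is larger by $6.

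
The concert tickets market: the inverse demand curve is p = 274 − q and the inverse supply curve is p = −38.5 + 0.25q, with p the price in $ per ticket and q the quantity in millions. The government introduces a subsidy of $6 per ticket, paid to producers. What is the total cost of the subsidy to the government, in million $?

Inverting to q(p) form: qd = 274 − p; qs = 4p + 154.
Before the subsidy: set 274 − p = 4p + 154 → p* = $24, q* = 250.
With a per-unit subsidy paid to producers, each receives p + 6 per unit sold, so supply becomes qs = 4(p + 6) + 154.
New equilibrium: consumers pay $19.2, producers receive $25.2, q = 254.8. (Wedge: pb − ps = −6.)
Outlay = t · Q = 6 · 254.8 = $1528.8.

Government outlay = $1528.8 million.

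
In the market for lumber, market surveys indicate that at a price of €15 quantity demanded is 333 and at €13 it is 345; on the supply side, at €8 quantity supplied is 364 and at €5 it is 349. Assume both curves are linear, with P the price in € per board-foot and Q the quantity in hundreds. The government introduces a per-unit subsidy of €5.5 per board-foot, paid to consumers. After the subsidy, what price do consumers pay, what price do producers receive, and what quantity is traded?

Consumers pay €6.5; producers receive €12; quantity = 384.

Demand slope: (345 − 333)/(13 − 15) = -6, so Qd = 423 − 6P.
Supply slope: (349 − 364)/(5 − 8) = 5, so Qs = 5P + 324.
Before the subsidy: set 423 − 6P = 5P + 324 → P* = €9, Q* = 369.
With a per-unit subsidy paid to consumers, each effectively pays P − 5.5, so demand becomes Qd = 423 − 6(P − 5.5).
New equilibrium: consumers pay €6.5, producers receive €12, Q = 384. (Wedge: Pb − Ps = −5.5.)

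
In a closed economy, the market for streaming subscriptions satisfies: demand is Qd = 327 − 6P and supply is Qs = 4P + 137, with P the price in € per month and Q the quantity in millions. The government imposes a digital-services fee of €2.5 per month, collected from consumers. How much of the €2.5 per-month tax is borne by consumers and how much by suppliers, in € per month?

Consumers bear €1 per month; suppliers bear €1.5 per month.

Before the tax: set 327 − 6P = 4P + 137 → P* = €19, Q* = 213.
With the tax collected from consumers, demand (in seller-price terms) shifts: Qd = 327 − 6(P + 2.5).
Solving gives Q = 207 with consumers paying €20 and suppliers receiving €17.5 (the €2.5 wedge).
Burden on consumers: €1; on suppliers: €1.5. (They sum to €2.5.)
The less price-elastic side of the market bears the larger share of a per-unit tax.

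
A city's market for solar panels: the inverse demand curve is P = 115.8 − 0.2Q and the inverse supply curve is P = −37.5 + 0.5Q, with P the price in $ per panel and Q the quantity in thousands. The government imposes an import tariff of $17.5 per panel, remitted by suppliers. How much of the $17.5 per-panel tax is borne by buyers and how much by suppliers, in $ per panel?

Rewrite in direct form: Qd = 579 − 5P and Qs = 2P + 75.
Without the tax, 579 − 5P = 2P + 75 gives 7P = 504, so P* = $72 and Q* = 219.
With the tax collected from suppliers, supply shifts: Qs = 2(P − 17.5) + 75.
New equilibrium: buyers pay $77, suppliers receive $59.5, Q = 194. (Wedge: Pb − Ps = 17.5.)
Burden on buyers: $5; on suppliers: $12.5. (They sum to $17.5.)
The less price-elastic side of the market bears the larger share of a per-unit tax.

Buyers bear $5 per panel; suppliers bear $12.5 per panel.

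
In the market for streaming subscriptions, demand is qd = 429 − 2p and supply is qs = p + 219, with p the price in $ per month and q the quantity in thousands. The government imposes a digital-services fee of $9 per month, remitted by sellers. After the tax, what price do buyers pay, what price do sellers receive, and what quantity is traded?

Before the tax: set 429 − 2p = p + 219 → p* = $70, q* = 289.
With the tax collected from sellers, supply shifts: qs = (p − 9) + 219.
New equilibrium: buyers pay $73, sellers receive $64, q = 283. (Wedge: pb − ps = 9.)
The less price-elastic side of the market bears the larger share of a per-unit tax.

Buyers pay $73; sellers receive $64; quantity = 283.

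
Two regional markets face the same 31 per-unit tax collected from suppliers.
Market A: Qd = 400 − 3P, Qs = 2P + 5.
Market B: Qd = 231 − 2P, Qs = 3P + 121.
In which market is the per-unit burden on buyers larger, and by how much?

Market B, by 6.2.

Market A: pre-tax P* = 79, Q* = 163; post-tax Q = 125.8; per-unit burden on buyers = 12.4.
Market B: pre-tax P* = 22, Q* = 187; post-tax Q = 149.8; per-unit burden on buyers = 18.6.
Difference: 12.4 vs 18.6 → market B is larger by 6.2.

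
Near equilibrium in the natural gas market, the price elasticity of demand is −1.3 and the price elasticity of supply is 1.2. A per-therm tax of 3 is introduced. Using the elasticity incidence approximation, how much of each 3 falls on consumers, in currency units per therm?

Incidence ratio: consumers' share ≈ εs / (εs + |εd|) = 1.2 / (1.2 + 1.3) = 0.48.
So consumers bear ≈ 0.48 × 3 = 1.44; sellers bear 1.56.

Consumers bear ≈ 1.44 per therm.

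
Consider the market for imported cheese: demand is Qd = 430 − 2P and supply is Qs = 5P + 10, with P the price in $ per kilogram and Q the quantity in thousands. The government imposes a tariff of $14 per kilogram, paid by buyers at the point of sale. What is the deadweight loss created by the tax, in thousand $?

Deadweight loss = $140 thousand.

Before the tax: set 430 − 2P = 5P + 10 → P* = $60, Q* = 310.
With the tax collected from buyers, demand (in seller-price terms) shifts: Qd = 430 − 2(P + 14).
New equilibrium: buyers pay $70, suppliers receive $56, Q = 290. (Wedge: Pb − Ps = 14.)
Quantity falls by |ΔQ| = |310 − 290| = 20.
DWL = ½ · t · |ΔQ| = ½ · 14 · 20 = $140.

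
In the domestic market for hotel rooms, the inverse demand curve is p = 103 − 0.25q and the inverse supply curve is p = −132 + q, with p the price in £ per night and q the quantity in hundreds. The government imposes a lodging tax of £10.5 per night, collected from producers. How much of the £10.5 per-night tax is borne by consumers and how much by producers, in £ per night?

Inverting to q(p) form: qd = 412 − 4p; qs = p + 132.
Without the tax, 412 − 4p = p + 132 gives 5p = 280, so p* = £56 and q* = 188.
With the tax collected from producers, supply shifts: qs = (p − 10.5) + 132.
New equilibrium: consumers pay £58.1, producers receive £47.6, q = 179.6. (Wedge: pb − ps = 10.5.)
Burden on consumers: £2.1; on producers: £8.4. (They sum to £10.5.)
The less price-elastic side of the market bears the larger share of a per-unit tax.

Consumers bear £2.1 per night; producers bear £8.4 per night.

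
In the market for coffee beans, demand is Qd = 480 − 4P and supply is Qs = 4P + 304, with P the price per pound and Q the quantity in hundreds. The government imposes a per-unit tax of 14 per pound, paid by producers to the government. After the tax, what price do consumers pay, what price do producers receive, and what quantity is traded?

Consumers pay 29; producers receive 15; quantity = 364.

Without the tax, 480 − 4P = 4P + 304 gives 8P = 176, so P* = 22 and Q* = 392.
With the tax collected from producers, supply shifts: Qs = 4(P − 14) + 304.
New equilibrium: consumers pay 29, producers receive 15, Q = 364. (Wedge: Pb − Ps = 14.)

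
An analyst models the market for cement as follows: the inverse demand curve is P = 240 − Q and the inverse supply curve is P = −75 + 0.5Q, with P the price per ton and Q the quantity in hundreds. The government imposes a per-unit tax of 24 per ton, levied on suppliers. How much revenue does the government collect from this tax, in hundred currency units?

Tax revenue = 4656 hundred.

Rewrite in direct form: Qd = 240 − P and Qs = 2P + 150.
Without the tax, 240 − P = 2P + 150 gives 3P = 90, so P* = 30 and Q* = 210.
With the tax collected from suppliers, supply shifts: Qs = 2(P − 24) + 150.
Solving gives Q = 194 with consumers paying 46 and suppliers receiving 22 (the 24 wedge).
Revenue = t · Q = 24 · 194 = 4656.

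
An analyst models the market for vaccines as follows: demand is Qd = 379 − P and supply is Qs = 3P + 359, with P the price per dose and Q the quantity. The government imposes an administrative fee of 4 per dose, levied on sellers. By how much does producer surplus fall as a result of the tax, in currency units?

Without the tax, 379 − P = 3P + 359 gives 4P = 20, so P* = 5 and Q* = 374.
With the tax collected from sellers, supply shifts: Qs = 3(P − 4) + 359.
New equilibrium: consumers pay 8, sellers receive 4, Q = 371. (Wedge: Pb − Ps = 4.)
ΔPS is the trapezoid between Q = 371 and Q = 374 of height 1: ½ · (374 + 371) · 1 = 372.5.

Producer surplus falls by 372.5.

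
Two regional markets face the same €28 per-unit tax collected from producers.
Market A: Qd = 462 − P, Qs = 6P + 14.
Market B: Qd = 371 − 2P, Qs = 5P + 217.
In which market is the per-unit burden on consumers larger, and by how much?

Market A, by €4.

Market A: pre-tax P* = €64, Q* = 398; post-tax Q = 374; per-unit burden on consumers = €24.
Market B: pre-tax P* = €22, Q* = 327; post-tax Q = 287; per-unit burden on consumers = €20.
Difference: €24 vs €20 → market A is larger by €4.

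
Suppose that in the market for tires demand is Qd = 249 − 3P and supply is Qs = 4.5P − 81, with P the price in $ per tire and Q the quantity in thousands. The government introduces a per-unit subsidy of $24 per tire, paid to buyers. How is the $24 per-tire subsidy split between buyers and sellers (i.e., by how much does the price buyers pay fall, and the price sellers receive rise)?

Buyers gain $14.4 per tire; sellers gain $9.6 per tire.

Before the subsidy: set 249 − 3P = 4.5P − 81 → P* = $44, Q* = 117.
With a per-unit subsidy paid to buyers, each effectively pays P − 24, so demand becomes Qd = 249 − 3(P − 24).
New equilibrium: buyers pay $29.6, sellers receive $53.6, Q = 160.2. (Wedge: Pb − Ps = −24.)
Gain to buyers: $14.4; to sellers: $9.6. (They sum to $24.)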